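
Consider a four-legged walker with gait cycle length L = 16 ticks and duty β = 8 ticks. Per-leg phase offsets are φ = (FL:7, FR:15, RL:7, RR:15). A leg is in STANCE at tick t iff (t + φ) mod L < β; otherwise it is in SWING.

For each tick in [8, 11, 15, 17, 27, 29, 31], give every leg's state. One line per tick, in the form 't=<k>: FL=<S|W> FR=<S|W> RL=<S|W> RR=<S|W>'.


t=8: FL=W FR=S RL=W RR=S
t=11: FL=S FR=W RL=S RR=W
t=15: FL=S FR=W RL=S RR=W
t=17: FL=W FR=S RL=W RR=S
t=27: FL=S FR=W RL=S RR=W
t=29: FL=S FR=W RL=S RR=W
t=31: FL=S FR=W RL=S RR=W

t=8: phase=(15,7,15,7) vs β=8 → FL=W FR=S RL=W RR=S
t=11: phase=(2,10,2,10) vs β=8 → FL=S FR=W RL=S RR=W
t=15: phase=(6,14,6,14) vs β=8 → FL=S FR=W RL=S RR=W
t=17: phase=(8,0,8,0) vs β=8 → FL=W FR=S RL=W RR=S
t=27: phase=(2,10,2,10) vs β=8 → FL=S FR=W RL=S RR=W
t=29: phase=(4,12,4,12) vs β=8 → FL=S FR=W RL=S RR=W
t=31: phase=(6,14,6,14) vs β=8 → FL=S FR=W RL=S RR=W


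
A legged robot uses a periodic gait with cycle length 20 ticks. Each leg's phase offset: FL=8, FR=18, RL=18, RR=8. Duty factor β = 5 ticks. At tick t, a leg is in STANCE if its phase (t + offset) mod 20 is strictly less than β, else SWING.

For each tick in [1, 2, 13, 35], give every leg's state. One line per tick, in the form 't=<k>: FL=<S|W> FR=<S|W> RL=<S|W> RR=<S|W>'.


t=1: phase=(9,19,19,9) vs β=5 → FL=W FR=W RL=W RR=W
t=2: phase=(10,0,0,10) vs β=5 → FL=W FR=S RL=S RR=W
t=13: phase=(1,11,11,1) vs β=5 → FL=S FR=W RL=W RR=S
t=35: phase=(3,13,13,3) vs β=5 → FL=S FR=W RL=W RR=S

t=1: FL=W FR=W RL=W RR=W
t=2: FL=W FR=S RL=S RR=W
t=13: FL=S FR=W RL=W RR=S
t=35: FL=S FR=W RL=W RR=S


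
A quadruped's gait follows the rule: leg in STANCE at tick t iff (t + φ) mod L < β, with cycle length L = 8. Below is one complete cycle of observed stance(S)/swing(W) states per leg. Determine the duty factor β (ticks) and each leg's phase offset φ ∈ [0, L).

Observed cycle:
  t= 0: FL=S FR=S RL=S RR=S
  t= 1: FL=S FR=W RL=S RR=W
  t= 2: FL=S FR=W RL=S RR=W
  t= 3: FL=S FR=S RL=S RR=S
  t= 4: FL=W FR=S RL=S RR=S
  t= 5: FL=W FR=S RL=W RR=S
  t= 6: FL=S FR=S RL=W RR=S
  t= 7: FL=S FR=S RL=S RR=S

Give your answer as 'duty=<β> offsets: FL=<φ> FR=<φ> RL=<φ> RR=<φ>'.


duty β = stance ticks per leg = 6
FL: stance ticks = 6; W→S at t=6 → φ=2
FR: stance ticks = 6; W→S at t=3 → φ=5
RL: stance ticks = 6; W→S at t=7 → φ=1
RR: stance ticks = 6; W→S at t=3 → φ=5

duty=6 offsets: FL=2 FR=5 RL=1 RR=5


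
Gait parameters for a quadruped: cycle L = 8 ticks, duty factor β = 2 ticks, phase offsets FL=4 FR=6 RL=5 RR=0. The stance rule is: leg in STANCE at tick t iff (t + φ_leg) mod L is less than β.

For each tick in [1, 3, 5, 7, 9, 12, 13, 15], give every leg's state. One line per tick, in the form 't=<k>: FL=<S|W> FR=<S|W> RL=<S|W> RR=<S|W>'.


t=1: FL=W FR=W RL=W RR=S
t=3: FL=W FR=S RL=S RR=W
t=5: FL=S FR=W RL=W RR=W
t=7: FL=W FR=W RL=W RR=W
t=9: FL=W FR=W RL=W RR=S
t=12: FL=S FR=W RL=S RR=W
t=13: FL=S FR=W RL=W RR=W
t=15: FL=W FR=W RL=W RR=W

t=1: phase=(5,7,6,1) vs β=2 → FL=W FR=W RL=W RR=S
t=3: phase=(7,1,0,3) vs β=2 → FL=W FR=S RL=S RR=W
t=5: phase=(1,3,2,5) vs β=2 → FL=S FR=W RL=W RR=W
t=7: phase=(3,5,4,7) vs β=2 → FL=W FR=W RL=W RR=W
t=9: phase=(5,7,6,1) vs β=2 → FL=W FR=W RL=W RR=S
t=12: phase=(0,2,1,4) vs β=2 → FL=S FR=W RL=S RR=W
t=13: phase=(1,3,2,5) vs β=2 → FL=S FR=W RL=W RR=W
t=15: phase=(3,5,4,7) vs β=2 → FL=W FR=W RL=W RR=W


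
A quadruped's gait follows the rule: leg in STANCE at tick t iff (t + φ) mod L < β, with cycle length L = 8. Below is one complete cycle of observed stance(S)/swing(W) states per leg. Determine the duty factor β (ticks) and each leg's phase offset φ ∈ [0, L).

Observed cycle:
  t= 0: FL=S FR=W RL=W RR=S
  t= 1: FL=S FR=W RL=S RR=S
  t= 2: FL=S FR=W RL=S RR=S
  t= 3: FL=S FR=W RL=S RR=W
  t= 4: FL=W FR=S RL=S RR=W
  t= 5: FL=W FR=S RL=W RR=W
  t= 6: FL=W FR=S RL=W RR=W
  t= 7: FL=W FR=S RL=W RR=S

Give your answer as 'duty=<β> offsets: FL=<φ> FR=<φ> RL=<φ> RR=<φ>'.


duty=4 offsets: FL=0 FR=4 RL=7 RR=1

duty β = stance ticks per leg = 4
FL: stance ticks = 4; W→S at t=0 → φ=0
FR: stance ticks = 4; W→S at t=4 → φ=4
RL: stance ticks = 4; W→S at t=1 → φ=7
RR: stance ticks = 4; W→S at t=7 → φ=1


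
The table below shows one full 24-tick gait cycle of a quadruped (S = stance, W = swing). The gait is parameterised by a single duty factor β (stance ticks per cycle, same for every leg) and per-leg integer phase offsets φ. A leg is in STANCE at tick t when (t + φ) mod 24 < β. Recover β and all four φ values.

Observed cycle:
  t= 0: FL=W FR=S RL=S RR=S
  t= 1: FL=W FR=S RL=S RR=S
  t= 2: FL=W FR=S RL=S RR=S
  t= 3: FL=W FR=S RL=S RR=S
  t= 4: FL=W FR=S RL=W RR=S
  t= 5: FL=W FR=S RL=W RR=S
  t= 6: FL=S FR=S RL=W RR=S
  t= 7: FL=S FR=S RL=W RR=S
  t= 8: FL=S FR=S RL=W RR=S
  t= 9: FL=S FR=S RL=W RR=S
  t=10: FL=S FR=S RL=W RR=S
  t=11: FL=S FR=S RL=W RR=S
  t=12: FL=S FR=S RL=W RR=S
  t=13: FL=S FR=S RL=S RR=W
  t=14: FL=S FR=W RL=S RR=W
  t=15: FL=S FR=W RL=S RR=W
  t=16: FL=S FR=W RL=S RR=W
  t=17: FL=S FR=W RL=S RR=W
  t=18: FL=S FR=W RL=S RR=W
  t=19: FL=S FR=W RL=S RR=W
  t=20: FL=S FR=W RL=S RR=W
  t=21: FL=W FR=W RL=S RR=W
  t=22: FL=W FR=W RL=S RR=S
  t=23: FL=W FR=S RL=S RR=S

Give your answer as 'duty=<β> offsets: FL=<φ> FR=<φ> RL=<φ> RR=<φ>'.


duty=15 offsets: FL=18 FR=1 RL=11 RR=2

duty β = stance ticks per leg = 15
FL: stance ticks = 15; W→S at t=6 → φ=18
FR: stance ticks = 15; W→S at t=23 → φ=1
RL: stance ticks = 15; W→S at t=13 → φ=11
RR: stance ticks = 15; W→S at t=22 → φ=2


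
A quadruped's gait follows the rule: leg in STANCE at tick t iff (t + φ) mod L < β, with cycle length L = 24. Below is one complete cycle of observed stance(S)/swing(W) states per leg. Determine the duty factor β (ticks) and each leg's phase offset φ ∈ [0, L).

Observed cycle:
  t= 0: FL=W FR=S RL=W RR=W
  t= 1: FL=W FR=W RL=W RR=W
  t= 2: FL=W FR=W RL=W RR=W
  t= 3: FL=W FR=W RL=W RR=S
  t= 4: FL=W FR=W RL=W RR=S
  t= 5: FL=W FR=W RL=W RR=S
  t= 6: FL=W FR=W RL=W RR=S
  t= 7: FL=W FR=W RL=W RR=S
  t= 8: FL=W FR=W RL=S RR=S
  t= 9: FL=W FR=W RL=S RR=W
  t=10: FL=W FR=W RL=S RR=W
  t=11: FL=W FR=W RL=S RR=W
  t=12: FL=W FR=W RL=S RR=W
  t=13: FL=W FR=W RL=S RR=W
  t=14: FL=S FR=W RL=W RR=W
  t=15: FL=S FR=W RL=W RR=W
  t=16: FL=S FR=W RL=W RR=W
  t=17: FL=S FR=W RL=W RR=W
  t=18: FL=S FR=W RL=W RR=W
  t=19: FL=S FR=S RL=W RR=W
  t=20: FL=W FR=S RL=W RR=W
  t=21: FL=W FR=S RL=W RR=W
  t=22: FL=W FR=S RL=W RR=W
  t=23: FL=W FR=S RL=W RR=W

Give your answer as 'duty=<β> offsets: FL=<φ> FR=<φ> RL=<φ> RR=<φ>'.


duty=6 offsets: FL=10 FR=5 RL=16 RR=21

duty β = stance ticks per leg = 6
FL: stance ticks = 6; W→S at t=14 → φ=10
FR: stance ticks = 6; W→S at t=19 → φ=5
RL: stance ticks = 6; W→S at t=8 → φ=16
RR: stance ticks = 6; W→S at t=3 → φ=21


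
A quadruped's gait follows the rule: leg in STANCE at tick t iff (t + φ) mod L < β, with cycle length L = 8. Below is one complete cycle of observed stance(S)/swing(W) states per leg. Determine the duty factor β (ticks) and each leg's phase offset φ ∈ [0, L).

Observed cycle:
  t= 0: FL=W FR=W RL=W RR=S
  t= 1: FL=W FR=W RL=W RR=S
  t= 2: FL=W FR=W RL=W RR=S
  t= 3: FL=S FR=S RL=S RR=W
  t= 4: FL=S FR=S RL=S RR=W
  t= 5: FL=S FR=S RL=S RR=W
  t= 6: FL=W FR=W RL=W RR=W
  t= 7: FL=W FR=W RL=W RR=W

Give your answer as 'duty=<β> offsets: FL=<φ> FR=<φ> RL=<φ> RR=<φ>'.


duty=3 offsets: FL=5 FR=5 RL=5 RR=0

duty β = stance ticks per leg = 3
FL: stance ticks = 3; W→S at t=3 → φ=5
FR: stance ticks = 3; W→S at t=3 → φ=5
RL: stance ticks = 3; W→S at t=3 → φ=5
RR: stance ticks = 3; W→S at t=0 → φ=0


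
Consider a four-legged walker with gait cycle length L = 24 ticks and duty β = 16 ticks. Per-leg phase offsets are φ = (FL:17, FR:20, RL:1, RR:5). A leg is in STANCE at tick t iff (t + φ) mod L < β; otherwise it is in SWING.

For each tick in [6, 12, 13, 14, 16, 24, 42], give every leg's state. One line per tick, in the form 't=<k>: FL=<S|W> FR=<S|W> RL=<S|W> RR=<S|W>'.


t=6: FL=W FR=S RL=S RR=S
t=12: FL=S FR=S RL=S RR=W
t=13: FL=S FR=S RL=S RR=W
t=14: FL=S FR=S RL=S RR=W
t=16: FL=S FR=S RL=W RR=W
t=24: FL=W FR=W RL=S RR=S
t=42: FL=S FR=S RL=W RR=W

t=6: phase=(23,2,7,11) vs β=16 → FL=W FR=S RL=S RR=S
t=12: phase=(5,8,13,17) vs β=16 → FL=S FR=S RL=S RR=W
t=13: phase=(6,9,14,18) vs β=16 → FL=S FR=S RL=S RR=W
t=14: phase=(7,10,15,19) vs β=16 → FL=S FR=S RL=S RR=W
t=16: phase=(9,12,17,21) vs β=16 → FL=S FR=S RL=W RR=W
t=24: phase=(17,20,1,5) vs β=16 → FL=W FR=W RL=S RR=S
t=42: phase=(11,14,19,23) vs β=16 → FL=S FR=S RL=W RR=W


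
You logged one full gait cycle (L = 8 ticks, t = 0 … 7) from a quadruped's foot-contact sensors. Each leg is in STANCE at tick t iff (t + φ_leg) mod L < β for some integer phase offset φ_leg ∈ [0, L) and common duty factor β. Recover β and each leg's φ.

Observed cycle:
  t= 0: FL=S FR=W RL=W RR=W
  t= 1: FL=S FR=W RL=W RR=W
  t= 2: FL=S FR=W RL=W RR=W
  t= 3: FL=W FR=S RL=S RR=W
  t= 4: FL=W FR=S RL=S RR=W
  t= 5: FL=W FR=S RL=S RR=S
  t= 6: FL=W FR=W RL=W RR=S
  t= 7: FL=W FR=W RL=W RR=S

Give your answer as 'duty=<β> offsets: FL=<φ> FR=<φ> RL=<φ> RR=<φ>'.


duty β = stance ticks per leg = 3
FL: stance ticks = 3; W→S at t=0 → φ=0
FR: stance ticks = 3; W→S at t=3 → φ=5
RL: stance ticks = 3; W→S at t=3 → φ=5
RR: stance ticks = 3; W→S at t=5 → φ=3

duty=3 offsets: FL=0 FR=5 RL=5 RR=3


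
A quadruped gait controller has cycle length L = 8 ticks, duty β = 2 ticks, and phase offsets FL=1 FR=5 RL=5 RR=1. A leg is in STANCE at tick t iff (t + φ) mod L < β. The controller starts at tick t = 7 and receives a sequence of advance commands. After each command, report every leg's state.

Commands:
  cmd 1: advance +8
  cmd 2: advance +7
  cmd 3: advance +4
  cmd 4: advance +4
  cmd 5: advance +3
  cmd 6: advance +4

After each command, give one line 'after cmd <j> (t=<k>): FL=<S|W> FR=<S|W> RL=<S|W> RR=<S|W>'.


after cmd 1 (t=15): FL=S FR=W RL=W RR=S
after cmd 2 (t=22): FL=W FR=W RL=W RR=W
after cmd 3 (t=26): FL=W FR=W RL=W RR=W
after cmd 4 (t=30): FL=W FR=W RL=W RR=W
after cmd 5 (t=33): FL=W FR=W RL=W RR=W
after cmd 6 (t=37): FL=W FR=W RL=W RR=W

start t=7: FL=S FR=W RL=W RR=S
cmd 1: advance +8 → t=15, phase=(0,4,4,0) → FL=S FR=W RL=W RR=S
cmd 2: advance +7 → t=22, phase=(7,3,3,7) → FL=W FR=W RL=W RR=W
cmd 3: advance +4 → t=26, phase=(3,7,7,3) → FL=W FR=W RL=W RR=W
cmd 4: advance +4 → t=30, phase=(7,3,3,7) → FL=W FR=W RL=W RR=W
cmd 5: advance +3 → t=33, phase=(2,6,6,2) → FL=W FR=W RL=W RR=W
cmd 6: advance +4 → t=37, phase=(6,2,2,6) → FL=W FR=W RL=W RR=W


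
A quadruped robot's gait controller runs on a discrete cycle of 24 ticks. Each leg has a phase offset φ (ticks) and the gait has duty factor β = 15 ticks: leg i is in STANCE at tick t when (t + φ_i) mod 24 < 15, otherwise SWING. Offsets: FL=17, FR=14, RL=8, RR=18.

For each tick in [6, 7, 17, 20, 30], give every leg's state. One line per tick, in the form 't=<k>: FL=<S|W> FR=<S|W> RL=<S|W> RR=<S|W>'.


t=6: FL=W FR=W RL=S RR=S
t=7: FL=S FR=W RL=W RR=S
t=17: FL=S FR=S RL=S RR=S
t=20: FL=S FR=S RL=S RR=S
t=30: FL=W FR=W RL=S RR=S

t=6: phase=(23,20,14,0) vs β=15 → FL=W FR=W RL=S RR=S
t=7: phase=(0,21,15,1) vs β=15 → FL=S FR=W RL=W RR=S
t=17: phase=(10,7,1,11) vs β=15 → FL=S FR=S RL=S RR=S
t=20: phase=(13,10,4,14) vs β=15 → FL=S FR=S RL=S RR=S
t=30: phase=(23,20,14,0) vs β=15 → FL=W FR=W RL=S RR=S


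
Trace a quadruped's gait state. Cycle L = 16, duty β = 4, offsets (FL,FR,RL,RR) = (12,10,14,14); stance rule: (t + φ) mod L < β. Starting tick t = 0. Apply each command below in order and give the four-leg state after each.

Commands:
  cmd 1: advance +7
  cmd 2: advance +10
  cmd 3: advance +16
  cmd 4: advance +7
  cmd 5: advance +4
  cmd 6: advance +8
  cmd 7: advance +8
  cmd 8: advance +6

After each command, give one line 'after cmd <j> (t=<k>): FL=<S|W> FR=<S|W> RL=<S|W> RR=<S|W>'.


start t=0: FL=W FR=W RL=W RR=W
cmd 1: advance +7 → t=7, phase=(3,1,5,5) → FL=S FR=S RL=W RR=W
cmd 2: advance +10 → t=17, phase=(13,11,15,15) → FL=W FR=W RL=W RR=W
cmd 3: advance +16 → t=33, phase=(13,11,15,15) → FL=W FR=W RL=W RR=W
cmd 4: advance +7 → t=40, phase=(4,2,6,6) → FL=W FR=S RL=W RR=W
cmd 5: advance +4 → t=44, phase=(8,6,10,10) → FL=W FR=W RL=W RR=W
cmd 6: advance +8 → t=52, phase=(0,14,2,2) → FL=S FR=W RL=S RR=S
cmd 7: advance +8 → t=60, phase=(8,6,10,10) → FL=W FR=W RL=W RR=W
cmd 8: advance +6 → t=66, phase=(14,12,0,0) → FL=W FR=W RL=S RR=S

after cmd 1 (t=7): FL=S FR=S RL=W RR=W
after cmd 2 (t=17): FL=W FR=W RL=W RR=W
after cmd 3 (t=33): FL=W FR=W RL=W RR=W
after cmd 4 (t=40): FL=W FR=S RL=W RR=W
after cmd 5 (t=44): FL=W FR=W RL=W RR=W
after cmd 6 (t=52): FL=S FR=W RL=S RR=S
after cmd 7 (t=60): FL=W FR=W RL=W RR=W
after cmd 8 (t=66): FL=W FR=W RL=S RR=S


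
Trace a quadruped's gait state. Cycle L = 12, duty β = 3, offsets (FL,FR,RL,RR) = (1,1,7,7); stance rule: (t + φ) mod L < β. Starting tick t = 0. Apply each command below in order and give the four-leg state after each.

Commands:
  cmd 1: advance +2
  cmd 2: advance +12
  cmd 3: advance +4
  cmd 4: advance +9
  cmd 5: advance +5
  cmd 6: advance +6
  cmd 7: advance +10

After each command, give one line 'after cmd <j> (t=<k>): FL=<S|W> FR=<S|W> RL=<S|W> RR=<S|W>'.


start t=0: FL=S FR=S RL=W RR=W
cmd 1: advance +2 → t=2, phase=(3,3,9,9) → FL=W FR=W RL=W RR=W
cmd 2: advance +12 → t=14, phase=(3,3,9,9) → FL=W FR=W RL=W RR=W
cmd 3: advance +4 → t=18, phase=(7,7,1,1) → FL=W FR=W RL=S RR=S
cmd 4: advance +9 → t=27, phase=(4,4,10,10) → FL=W FR=W RL=W RR=W
cmd 5: advance +5 → t=32, phase=(9,9,3,3) → FL=W FR=W RL=W RR=W
cmd 6: advance +6 → t=38, phase=(3,3,9,9) → FL=W FR=W RL=W RR=W
cmd 7: advance +10 → t=48, phase=(1,1,7,7) → FL=S FR=S RL=W RR=W

after cmd 1 (t=2): FL=W FR=W RL=W RR=W
after cmd 2 (t=14): FL=W FR=W RL=W RR=W
after cmd 3 (t=18): FL=W FR=W RL=S RR=S
after cmd 4 (t=27): FL=W FR=W RL=W RR=W
after cmd 5 (t=32): FL=W FR=W RL=W RR=W
after cmd 6 (t=38): FL=W FR=W RL=W RR=W
after cmd 7 (t=48): FL=S FR=S RL=W RR=W


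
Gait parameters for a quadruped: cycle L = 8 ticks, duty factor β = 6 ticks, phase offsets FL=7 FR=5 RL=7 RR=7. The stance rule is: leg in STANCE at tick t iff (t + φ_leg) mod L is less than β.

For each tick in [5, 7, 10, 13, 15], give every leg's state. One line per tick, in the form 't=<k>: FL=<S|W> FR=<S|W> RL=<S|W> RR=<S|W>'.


t=5: FL=S FR=S RL=S RR=S
t=7: FL=W FR=S RL=W RR=W
t=10: FL=S FR=W RL=S RR=S
t=13: FL=S FR=S RL=S RR=S
t=15: FL=W FR=S RL=W RR=W

t=5: phase=(4,2,4,4) vs β=6 → FL=S FR=S RL=S RR=S
t=7: phase=(6,4,6,6) vs β=6 → FL=W FR=S RL=W RR=W
t=10: phase=(1,7,1,1) vs β=6 → FL=S FR=W RL=S RR=S
t=13: phase=(4,2,4,4) vs β=6 → FL=S FR=S RL=S RR=S
t=15: phase=(6,4,6,6) vs β=6 → FL=W FR=S RL=W RR=W


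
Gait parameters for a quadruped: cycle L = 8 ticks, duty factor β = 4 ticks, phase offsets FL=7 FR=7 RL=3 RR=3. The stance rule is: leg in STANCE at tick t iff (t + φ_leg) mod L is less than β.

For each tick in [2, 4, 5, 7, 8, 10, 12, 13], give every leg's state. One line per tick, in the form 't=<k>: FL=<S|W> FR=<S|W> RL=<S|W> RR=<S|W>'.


t=2: phase=(1,1,5,5) vs β=4 → FL=S FR=S RL=W RR=W
t=4: phase=(3,3,7,7) vs β=4 → FL=S FR=S RL=W RR=W
t=5: phase=(4,4,0,0) vs β=4 → FL=W FR=W RL=S RR=S
t=7: phase=(6,6,2,2) vs β=4 → FL=W FR=W RL=S RR=S
t=8: phase=(7,7,3,3) vs β=4 → FL=W FR=W RL=S RR=S
t=10: phase=(1,1,5,5) vs β=4 → FL=S FR=S RL=W RR=W
t=12: phase=(3,3,7,7) vs β=4 → FL=S FR=S RL=W RR=W
t=13: phase=(4,4,0,0) vs β=4 → FL=W FR=W RL=S RR=S

t=2: FL=S FR=S RL=W RR=W
t=4: FL=S FR=S RL=W RR=W
t=5: FL=W FR=W RL=S RR=S
t=7: FL=W FR=W RL=S RR=S
t=8: FL=W FR=W RL=S RR=S
t=10: FL=S FR=S RL=W RR=W
t=12: FL=S FR=S RL=W RR=W
t=13: FL=W FR=W RL=S RR=S


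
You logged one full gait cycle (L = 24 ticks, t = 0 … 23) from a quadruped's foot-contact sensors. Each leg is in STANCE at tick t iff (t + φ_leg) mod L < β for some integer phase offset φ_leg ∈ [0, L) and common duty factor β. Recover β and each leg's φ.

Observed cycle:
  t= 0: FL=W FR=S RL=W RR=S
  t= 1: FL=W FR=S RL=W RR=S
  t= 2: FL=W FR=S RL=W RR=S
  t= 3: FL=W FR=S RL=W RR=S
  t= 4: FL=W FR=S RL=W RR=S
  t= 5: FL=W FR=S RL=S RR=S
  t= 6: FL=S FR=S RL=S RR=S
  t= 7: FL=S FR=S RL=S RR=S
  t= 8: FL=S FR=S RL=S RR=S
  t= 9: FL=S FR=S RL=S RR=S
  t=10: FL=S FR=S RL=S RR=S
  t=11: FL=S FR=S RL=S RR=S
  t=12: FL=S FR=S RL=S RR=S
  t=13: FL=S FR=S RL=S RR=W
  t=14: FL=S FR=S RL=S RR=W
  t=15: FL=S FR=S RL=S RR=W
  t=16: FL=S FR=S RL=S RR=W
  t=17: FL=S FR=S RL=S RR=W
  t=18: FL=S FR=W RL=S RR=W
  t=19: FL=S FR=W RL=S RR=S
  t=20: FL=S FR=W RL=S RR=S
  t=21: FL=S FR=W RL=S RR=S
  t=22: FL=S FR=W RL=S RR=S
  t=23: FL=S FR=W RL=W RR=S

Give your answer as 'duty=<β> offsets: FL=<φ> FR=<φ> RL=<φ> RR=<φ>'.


duty β = stance ticks per leg = 18
FL: stance ticks = 18; W→S at t=6 → φ=18
FR: stance ticks = 18; W→S at t=0 → φ=0
RL: stance ticks = 18; W→S at t=5 → φ=19
RR: stance ticks = 18; W→S at t=19 → φ=5

duty=18 offsets: FL=18 FR=0 RL=19 RR=5


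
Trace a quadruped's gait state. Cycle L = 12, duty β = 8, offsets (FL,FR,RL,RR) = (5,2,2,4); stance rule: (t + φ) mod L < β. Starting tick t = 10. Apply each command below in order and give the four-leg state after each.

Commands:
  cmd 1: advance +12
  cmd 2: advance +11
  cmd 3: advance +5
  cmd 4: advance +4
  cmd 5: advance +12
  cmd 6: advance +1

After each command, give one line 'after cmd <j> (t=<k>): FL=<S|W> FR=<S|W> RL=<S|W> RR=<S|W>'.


after cmd 1 (t=22): FL=S FR=S RL=S RR=S
after cmd 2 (t=33): FL=S FR=W RL=W RR=S
after cmd 3 (t=38): FL=S FR=S RL=S RR=S
after cmd 4 (t=42): FL=W FR=W RL=W RR=W
after cmd 5 (t=54): FL=W FR=W RL=W RR=W
after cmd 6 (t=55): FL=S FR=W RL=W RR=W

start t=10: FL=S FR=S RL=S RR=S
cmd 1: advance +12 → t=22, phase=(3,0,0,2) → FL=S FR=S RL=S RR=S
cmd 2: advance +11 → t=33, phase=(2,11,11,1) → FL=S FR=W RL=W RR=S
cmd 3: advance +5 → t=38, phase=(7,4,4,6) → FL=S FR=S RL=S RR=S
cmd 4: advance +4 → t=42, phase=(11,8,8,10) → FL=W FR=W RL=W RR=W
cmd 5: advance +12 → t=54, phase=(11,8,8,10) → FL=W FR=W RL=W RR=W
cmd 6: advance +1 → t=55, phase=(0,9,9,11) → FL=S FR=W RL=W RR=W


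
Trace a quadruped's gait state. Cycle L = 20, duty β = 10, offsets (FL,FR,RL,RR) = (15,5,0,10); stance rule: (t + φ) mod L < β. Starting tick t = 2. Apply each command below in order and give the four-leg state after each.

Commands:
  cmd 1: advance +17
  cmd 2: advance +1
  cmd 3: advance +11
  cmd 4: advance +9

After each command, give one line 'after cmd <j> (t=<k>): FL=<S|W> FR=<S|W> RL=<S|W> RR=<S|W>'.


start t=2: FL=W FR=S RL=S RR=W
cmd 1: advance +17 → t=19, phase=(14,4,19,9) → FL=W FR=S RL=W RR=S
cmd 2: advance +1 → t=20, phase=(15,5,0,10) → FL=W FR=S RL=S RR=W
cmd 3: advance +11 → t=31, phase=(6,16,11,1) → FL=S FR=W RL=W RR=S
cmd 4: advance +9 → t=40, phase=(15,5,0,10) → FL=W FR=S RL=S RR=W

after cmd 1 (t=19): FL=W FR=S RL=W RR=S
after cmd 2 (t=20): FL=W FR=S RL=S RR=W
after cmd 3 (t=31): FL=S FR=W RL=W RR=S
after cmd 4 (t=40): FL=W FR=S RL=S RR=W


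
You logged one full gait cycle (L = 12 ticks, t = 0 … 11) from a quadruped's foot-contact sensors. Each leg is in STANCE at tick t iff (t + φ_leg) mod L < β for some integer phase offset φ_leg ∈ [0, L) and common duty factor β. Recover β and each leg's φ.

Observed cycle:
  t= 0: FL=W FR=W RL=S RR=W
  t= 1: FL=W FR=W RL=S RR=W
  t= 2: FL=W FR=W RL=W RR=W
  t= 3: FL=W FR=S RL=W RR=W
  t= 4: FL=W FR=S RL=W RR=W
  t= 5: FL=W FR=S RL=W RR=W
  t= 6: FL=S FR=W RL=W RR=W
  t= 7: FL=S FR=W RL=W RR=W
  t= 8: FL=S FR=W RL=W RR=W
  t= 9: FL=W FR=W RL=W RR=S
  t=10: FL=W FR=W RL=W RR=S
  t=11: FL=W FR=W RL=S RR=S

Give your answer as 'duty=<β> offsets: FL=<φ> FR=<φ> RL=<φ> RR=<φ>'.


duty β = stance ticks per leg = 3
FL: stance ticks = 3; W→S at t=6 → φ=6
FR: stance ticks = 3; W→S at t=3 → φ=9
RL: stance ticks = 3; W→S at t=11 → φ=1
RR: stance ticks = 3; W→S at t=9 → φ=3

duty=3 offsets: FL=6 FR=9 RL=1 RR=3


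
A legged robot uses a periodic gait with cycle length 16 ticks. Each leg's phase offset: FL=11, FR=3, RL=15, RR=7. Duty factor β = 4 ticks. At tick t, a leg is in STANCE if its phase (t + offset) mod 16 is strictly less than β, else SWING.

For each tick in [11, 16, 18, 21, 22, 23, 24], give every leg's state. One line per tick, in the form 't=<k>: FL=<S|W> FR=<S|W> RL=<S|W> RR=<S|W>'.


t=11: phase=(6,14,10,2) vs β=4 → FL=W FR=W RL=W RR=S
t=16: phase=(11,3,15,7) vs β=4 → FL=W FR=S RL=W RR=W
t=18: phase=(13,5,1,9) vs β=4 → FL=W FR=W RL=S RR=W
t=21: phase=(0,8,4,12) vs β=4 → FL=S FR=W RL=W RR=W
t=22: phase=(1,9,5,13) vs β=4 → FL=S FR=W RL=W RR=W
t=23: phase=(2,10,6,14) vs β=4 → FL=S FR=W RL=W RR=W
t=24: phase=(3,11,7,15) vs β=4 → FL=S FR=W RL=W RR=W

t=11: FL=W FR=W RL=W RR=S
t=16: FL=W FR=S RL=W RR=W
t=18: FL=W FR=W RL=S RR=W
t=21: FL=S FR=W RL=W RR=W
t=22: FL=S FR=W RL=W RR=W
t=23: FL=S FR=W RL=W RR=W
t=24: FL=S FR=W RL=W RR=W


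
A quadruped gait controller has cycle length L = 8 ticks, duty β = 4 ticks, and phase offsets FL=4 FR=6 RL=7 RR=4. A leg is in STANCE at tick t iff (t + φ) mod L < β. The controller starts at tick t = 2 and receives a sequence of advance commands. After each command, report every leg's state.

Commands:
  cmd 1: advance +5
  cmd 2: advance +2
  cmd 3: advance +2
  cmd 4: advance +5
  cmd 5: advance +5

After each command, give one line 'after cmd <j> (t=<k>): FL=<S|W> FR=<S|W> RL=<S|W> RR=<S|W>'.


after cmd 1 (t=7): FL=S FR=W RL=W RR=S
after cmd 2 (t=9): FL=W FR=W RL=S RR=W
after cmd 3 (t=11): FL=W FR=S RL=S RR=W
after cmd 4 (t=16): FL=W FR=W RL=W RR=W
after cmd 5 (t=21): FL=S FR=S RL=W RR=S

start t=2: FL=W FR=S RL=S RR=W
cmd 1: advance +5 → t=7, phase=(3,5,6,3) → FL=S FR=W RL=W RR=S
cmd 2: advance +2 → t=9, phase=(5,7,0,5) → FL=W FR=W RL=S RR=W
cmd 3: advance +2 → t=11, phase=(7,1,2,7) → FL=W FR=S RL=S RR=W
cmd 4: advance +5 → t=16, phase=(4,6,7,4) → FL=W FR=W RL=W RR=W
cmd 5: advance +5 → t=21, phase=(1,3,4,1) → FL=S FR=S RL=W RR=S


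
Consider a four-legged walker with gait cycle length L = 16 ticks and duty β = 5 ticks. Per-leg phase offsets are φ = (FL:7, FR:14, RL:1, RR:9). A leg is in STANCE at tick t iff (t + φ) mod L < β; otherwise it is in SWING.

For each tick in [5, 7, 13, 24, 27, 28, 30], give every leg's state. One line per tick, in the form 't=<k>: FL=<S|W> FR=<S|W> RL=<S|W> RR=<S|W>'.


t=5: FL=W FR=S RL=W RR=W
t=7: FL=W FR=W RL=W RR=S
t=13: FL=S FR=W RL=W RR=W
t=24: FL=W FR=W RL=W RR=S
t=27: FL=S FR=W RL=W RR=S
t=28: FL=S FR=W RL=W RR=W
t=30: FL=W FR=W RL=W RR=W

t=5: phase=(12,3,6,14) vs β=5 → FL=W FR=S RL=W RR=W
t=7: phase=(14,5,8,0) vs β=5 → FL=W FR=W RL=W RR=S
t=13: phase=(4,11,14,6) vs β=5 → FL=S FR=W RL=W RR=W
t=24: phase=(15,6,9,1) vs β=5 → FL=W FR=W RL=W RR=S
t=27: phase=(2,9,12,4) vs β=5 → FL=S FR=W RL=W RR=S
t=28: phase=(3,10,13,5) vs β=5 → FL=S FR=W RL=W RR=W
t=30: phase=(5,12,15,7) vs β=5 → FL=W FR=W RL=W RR=W


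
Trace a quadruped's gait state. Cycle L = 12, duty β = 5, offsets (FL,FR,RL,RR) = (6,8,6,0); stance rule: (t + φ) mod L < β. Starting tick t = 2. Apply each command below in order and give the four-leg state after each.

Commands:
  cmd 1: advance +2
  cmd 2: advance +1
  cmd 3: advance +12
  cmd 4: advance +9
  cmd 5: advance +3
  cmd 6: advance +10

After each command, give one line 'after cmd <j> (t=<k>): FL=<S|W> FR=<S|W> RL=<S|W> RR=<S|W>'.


start t=2: FL=W FR=W RL=W RR=S
cmd 1: advance +2 → t=4, phase=(10,0,10,4) → FL=W FR=S RL=W RR=S
cmd 2: advance +1 → t=5, phase=(11,1,11,5) → FL=W FR=S RL=W RR=W
cmd 3: advance +12 → t=17, phase=(11,1,11,5) → FL=W FR=S RL=W RR=W
cmd 4: advance +9 → t=26, phase=(8,10,8,2) → FL=W FR=W RL=W RR=S
cmd 5: advance +3 → t=29, phase=(11,1,11,5) → FL=W FR=S RL=W RR=W
cmd 6: advance +10 → t=39, phase=(9,11,9,3) → FL=W FR=W RL=W RR=S

after cmd 1 (t=4): FL=W FR=S RL=W RR=S
after cmd 2 (t=5): FL=W FR=S RL=W RR=W
after cmd 3 (t=17): FL=W FR=S RL=W RR=W
after cmd 4 (t=26): FL=W FR=W RL=W RR=S
after cmd 5 (t=29): FL=W FR=S RL=W RR=W
after cmd 6 (t=39): FL=W FR=W RL=W RR=S


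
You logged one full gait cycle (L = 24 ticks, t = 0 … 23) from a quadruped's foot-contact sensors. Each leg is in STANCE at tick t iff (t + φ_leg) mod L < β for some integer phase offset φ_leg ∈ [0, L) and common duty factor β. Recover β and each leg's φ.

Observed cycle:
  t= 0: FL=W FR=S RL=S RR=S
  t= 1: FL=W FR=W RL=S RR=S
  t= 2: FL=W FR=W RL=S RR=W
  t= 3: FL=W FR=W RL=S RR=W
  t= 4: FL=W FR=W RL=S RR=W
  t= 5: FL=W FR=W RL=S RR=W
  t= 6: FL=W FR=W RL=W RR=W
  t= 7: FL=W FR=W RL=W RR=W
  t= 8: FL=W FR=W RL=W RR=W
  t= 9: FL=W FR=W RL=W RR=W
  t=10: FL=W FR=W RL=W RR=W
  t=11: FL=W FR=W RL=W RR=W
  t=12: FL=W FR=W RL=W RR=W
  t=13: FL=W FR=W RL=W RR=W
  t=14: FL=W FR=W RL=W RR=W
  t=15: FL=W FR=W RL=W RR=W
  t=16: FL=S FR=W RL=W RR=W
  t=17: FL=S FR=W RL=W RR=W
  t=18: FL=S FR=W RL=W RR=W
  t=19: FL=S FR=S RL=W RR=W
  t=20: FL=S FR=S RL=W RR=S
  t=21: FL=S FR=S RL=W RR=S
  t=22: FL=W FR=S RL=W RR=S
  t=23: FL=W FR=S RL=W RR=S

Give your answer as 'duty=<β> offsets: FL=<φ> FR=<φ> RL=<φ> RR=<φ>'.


duty=6 offsets: FL=8 FR=5 RL=0 RR=4

duty β = stance ticks per leg = 6
FL: stance ticks = 6; W→S at t=16 → φ=8
FR: stance ticks = 6; W→S at t=19 → φ=5
RL: stance ticks = 6; W→S at t=0 → φ=0
RR: stance ticks = 6; W→S at t=20 → φ=4


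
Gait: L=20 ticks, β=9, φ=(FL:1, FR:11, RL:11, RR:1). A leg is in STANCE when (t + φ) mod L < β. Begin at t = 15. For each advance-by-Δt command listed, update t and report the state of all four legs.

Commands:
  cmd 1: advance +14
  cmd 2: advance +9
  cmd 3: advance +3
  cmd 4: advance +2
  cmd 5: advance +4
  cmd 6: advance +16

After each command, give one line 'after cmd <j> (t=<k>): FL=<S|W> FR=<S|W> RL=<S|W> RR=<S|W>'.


start t=15: FL=W FR=S RL=S RR=W
cmd 1: advance +14 → t=29, phase=(10,0,0,10) → FL=W FR=S RL=S RR=W
cmd 2: advance +9 → t=38, phase=(19,9,9,19) → FL=W FR=W RL=W RR=W
cmd 3: advance +3 → t=41, phase=(2,12,12,2) → FL=S FR=W RL=W RR=S
cmd 4: advance +2 → t=43, phase=(4,14,14,4) → FL=S FR=W RL=W RR=S
cmd 5: advance +4 → t=47, phase=(8,18,18,8) → FL=S FR=W RL=W RR=S
cmd 6: advance +16 → t=63, phase=(4,14,14,4) → FL=S FR=W RL=W RR=S

after cmd 1 (t=29): FL=W FR=S RL=S RR=W
after cmd 2 (t=38): FL=W FR=W RL=W RR=W
after cmd 3 (t=41): FL=S FR=W RL=W RR=S
after cmd 4 (t=43): FL=S FR=W RL=W RR=S
after cmd 5 (t=47): FL=S FR=W RL=W RR=S
after cmd 6 (t=63): FL=S FR=W RL=W RR=S


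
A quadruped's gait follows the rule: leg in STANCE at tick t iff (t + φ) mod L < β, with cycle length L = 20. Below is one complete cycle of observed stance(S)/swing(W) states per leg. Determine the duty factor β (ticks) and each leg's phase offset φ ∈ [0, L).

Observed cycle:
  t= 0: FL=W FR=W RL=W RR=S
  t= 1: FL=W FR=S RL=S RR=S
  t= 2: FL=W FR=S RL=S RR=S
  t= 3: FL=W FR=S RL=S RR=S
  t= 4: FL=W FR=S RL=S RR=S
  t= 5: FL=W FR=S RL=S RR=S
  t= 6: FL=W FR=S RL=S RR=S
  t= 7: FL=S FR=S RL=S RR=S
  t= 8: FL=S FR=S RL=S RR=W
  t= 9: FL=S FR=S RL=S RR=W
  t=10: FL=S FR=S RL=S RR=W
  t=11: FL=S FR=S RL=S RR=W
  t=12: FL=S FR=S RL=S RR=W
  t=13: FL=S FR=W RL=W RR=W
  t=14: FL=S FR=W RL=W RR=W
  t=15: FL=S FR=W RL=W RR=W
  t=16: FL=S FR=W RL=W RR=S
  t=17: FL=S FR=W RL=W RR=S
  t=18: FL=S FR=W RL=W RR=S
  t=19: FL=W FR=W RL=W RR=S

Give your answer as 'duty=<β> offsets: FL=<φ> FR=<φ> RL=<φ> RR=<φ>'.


duty β = stance ticks per leg = 12
FL: stance ticks = 12; W→S at t=7 → φ=13
FR: stance ticks = 12; W→S at t=1 → φ=19
RL: stance ticks = 12; W→S at t=1 → φ=19
RR: stance ticks = 12; W→S at t=16 → φ=4

duty=12 offsets: FL=13 FR=19 RL=19 RR=4


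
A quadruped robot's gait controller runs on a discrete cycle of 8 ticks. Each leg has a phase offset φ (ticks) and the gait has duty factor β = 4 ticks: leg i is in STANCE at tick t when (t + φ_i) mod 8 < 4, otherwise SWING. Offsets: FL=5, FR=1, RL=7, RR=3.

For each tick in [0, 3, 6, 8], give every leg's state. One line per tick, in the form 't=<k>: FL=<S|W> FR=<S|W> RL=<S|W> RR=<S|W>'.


t=0: FL=W FR=S RL=W RR=S
t=3: FL=S FR=W RL=S RR=W
t=6: FL=S FR=W RL=W RR=S
t=8: FL=W FR=S RL=W RR=S

t=0: phase=(5,1,7,3) vs β=4 → FL=W FR=S RL=W RR=S
t=3: phase=(0,4,2,6) vs β=4 → FL=S FR=W RL=S RR=W
t=6: phase=(3,7,5,1) vs β=4 → FL=S FR=W RL=W RR=S
t=8: phase=(5,1,7,3) vs β=4 → FL=W FR=S RL=W RR=S


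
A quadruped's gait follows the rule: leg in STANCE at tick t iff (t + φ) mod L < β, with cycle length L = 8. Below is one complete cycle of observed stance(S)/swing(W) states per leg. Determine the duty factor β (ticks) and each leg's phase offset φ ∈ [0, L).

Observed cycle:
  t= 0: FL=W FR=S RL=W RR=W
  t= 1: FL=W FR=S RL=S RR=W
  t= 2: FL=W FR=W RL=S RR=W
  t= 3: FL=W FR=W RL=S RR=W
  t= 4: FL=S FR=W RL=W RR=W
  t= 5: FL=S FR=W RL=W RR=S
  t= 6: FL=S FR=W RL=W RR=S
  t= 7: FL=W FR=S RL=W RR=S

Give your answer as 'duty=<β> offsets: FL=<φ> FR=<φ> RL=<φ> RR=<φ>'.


duty β = stance ticks per leg = 3
FL: stance ticks = 3; W→S at t=4 → φ=4
FR: stance ticks = 3; W→S at t=7 → φ=1
RL: stance ticks = 3; W→S at t=1 → φ=7
RR: stance ticks = 3; W→S at t=5 → φ=3

duty=3 offsets: FL=4 FR=1 RL=7 RR=3


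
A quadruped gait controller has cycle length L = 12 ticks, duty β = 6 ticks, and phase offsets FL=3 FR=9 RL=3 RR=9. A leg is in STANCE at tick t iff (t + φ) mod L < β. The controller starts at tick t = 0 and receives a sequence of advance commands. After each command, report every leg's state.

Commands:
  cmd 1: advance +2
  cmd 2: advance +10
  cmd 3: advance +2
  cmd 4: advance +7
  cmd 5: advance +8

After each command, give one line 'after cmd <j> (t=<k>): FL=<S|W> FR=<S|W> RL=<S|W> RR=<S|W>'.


after cmd 1 (t=2): FL=S FR=W RL=S RR=W
after cmd 2 (t=12): FL=S FR=W RL=S RR=W
after cmd 3 (t=14): FL=S FR=W RL=S RR=W
after cmd 4 (t=21): FL=S FR=W RL=S RR=W
after cmd 5 (t=29): FL=W FR=S RL=W RR=S

start t=0: FL=S FR=W RL=S RR=W
cmd 1: advance +2 → t=2, phase=(5,11,5,11) → FL=S FR=W RL=S RR=W
cmd 2: advance +10 → t=12, phase=(3,9,3,9) → FL=S FR=W RL=S RR=W
cmd 3: advance +2 → t=14, phase=(5,11,5,11) → FL=S FR=W RL=S RR=W
cmd 4: advance +7 → t=21, phase=(0,6,0,6) → FL=S FR=W RL=S RR=W
cmd 5: advance +8 → t=29, phase=(8,2,8,2) → FL=W FR=S RL=W RR=S


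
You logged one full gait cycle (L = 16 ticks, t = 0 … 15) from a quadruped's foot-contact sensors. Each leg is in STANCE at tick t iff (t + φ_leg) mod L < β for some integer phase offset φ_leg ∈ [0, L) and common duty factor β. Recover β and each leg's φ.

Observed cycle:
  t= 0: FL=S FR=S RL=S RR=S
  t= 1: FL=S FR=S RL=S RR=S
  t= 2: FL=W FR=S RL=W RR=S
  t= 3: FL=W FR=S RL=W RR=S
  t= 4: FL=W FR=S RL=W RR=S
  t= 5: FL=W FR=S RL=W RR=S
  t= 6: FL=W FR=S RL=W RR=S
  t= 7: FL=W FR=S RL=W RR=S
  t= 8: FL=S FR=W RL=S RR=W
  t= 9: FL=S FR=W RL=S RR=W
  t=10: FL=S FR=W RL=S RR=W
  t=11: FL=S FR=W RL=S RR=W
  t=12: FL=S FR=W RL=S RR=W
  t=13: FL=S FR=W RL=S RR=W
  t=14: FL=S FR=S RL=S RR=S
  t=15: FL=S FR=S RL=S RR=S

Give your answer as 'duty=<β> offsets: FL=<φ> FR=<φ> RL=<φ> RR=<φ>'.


duty β = stance ticks per leg = 10
FL: stance ticks = 10; W→S at t=8 → φ=8
FR: stance ticks = 10; W→S at t=14 → φ=2
RL: stance ticks = 10; W→S at t=8 → φ=8
RR: stance ticks = 10; W→S at t=14 → φ=2

duty=10 offsets: FL=8 FR=2 RL=8 RR=2


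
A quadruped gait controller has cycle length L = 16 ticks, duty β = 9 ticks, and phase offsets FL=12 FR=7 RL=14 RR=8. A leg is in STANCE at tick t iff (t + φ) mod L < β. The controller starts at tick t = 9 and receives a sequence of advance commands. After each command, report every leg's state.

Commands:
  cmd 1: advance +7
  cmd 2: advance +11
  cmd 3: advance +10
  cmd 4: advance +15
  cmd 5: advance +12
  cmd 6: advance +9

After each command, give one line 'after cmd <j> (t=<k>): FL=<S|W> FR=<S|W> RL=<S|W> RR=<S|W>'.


start t=9: FL=S FR=S RL=S RR=S
cmd 1: advance +7 → t=16, phase=(12,7,14,8) → FL=W FR=S RL=W RR=S
cmd 2: advance +11 → t=27, phase=(7,2,9,3) → FL=S FR=S RL=W RR=S
cmd 3: advance +10 → t=37, phase=(1,12,3,13) → FL=S FR=W RL=S RR=W
cmd 4: advance +15 → t=52, phase=(0,11,2,12) → FL=S FR=W RL=S RR=W
cmd 5: advance +12 → t=64, phase=(12,7,14,8) → FL=W FR=S RL=W RR=S
cmd 6: advance +9 → t=73, phase=(5,0,7,1) → FL=S FR=S RL=S RR=S

after cmd 1 (t=16): FL=W FR=S RL=W RR=S
after cmd 2 (t=27): FL=S FR=S RL=W RR=S
after cmd 3 (t=37): FL=S FR=W RL=S RR=W
after cmd 4 (t=52): FL=S FR=W RL=S RR=W
after cmd 5 (t=64): FL=W FR=S RL=W RR=S
after cmd 6 (t=73): FL=S FR=S RL=S RR=S


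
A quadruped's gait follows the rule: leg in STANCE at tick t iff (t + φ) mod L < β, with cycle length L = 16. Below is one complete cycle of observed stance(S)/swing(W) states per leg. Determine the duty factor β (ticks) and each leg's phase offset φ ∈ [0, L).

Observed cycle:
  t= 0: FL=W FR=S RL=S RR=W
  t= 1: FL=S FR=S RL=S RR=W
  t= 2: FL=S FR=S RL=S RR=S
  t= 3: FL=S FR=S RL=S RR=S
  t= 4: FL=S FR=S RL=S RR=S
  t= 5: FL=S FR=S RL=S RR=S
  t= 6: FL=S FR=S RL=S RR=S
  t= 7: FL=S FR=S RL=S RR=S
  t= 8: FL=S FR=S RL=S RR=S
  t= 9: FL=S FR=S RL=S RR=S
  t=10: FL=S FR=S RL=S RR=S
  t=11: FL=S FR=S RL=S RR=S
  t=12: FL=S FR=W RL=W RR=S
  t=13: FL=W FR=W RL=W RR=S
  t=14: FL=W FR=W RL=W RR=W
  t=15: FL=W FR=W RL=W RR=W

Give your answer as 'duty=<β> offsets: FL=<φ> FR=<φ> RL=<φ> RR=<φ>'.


duty β = stance ticks per leg = 12
FL: stance ticks = 12; W→S at t=1 → φ=15
FR: stance ticks = 12; W→S at t=0 → φ=0
RL: stance ticks = 12; W→S at t=0 → φ=0
RR: stance ticks = 12; W→S at t=2 → φ=14

duty=12 offsets: FL=15 FR=0 RL=0 RR=14


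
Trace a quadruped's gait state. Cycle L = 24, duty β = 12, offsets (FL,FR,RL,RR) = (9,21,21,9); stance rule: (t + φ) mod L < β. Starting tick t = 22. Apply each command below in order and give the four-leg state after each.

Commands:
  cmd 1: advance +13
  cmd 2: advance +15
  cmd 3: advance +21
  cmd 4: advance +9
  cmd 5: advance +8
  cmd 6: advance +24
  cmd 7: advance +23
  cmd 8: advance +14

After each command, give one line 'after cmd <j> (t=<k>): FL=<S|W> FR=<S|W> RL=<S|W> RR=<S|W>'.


start t=22: FL=S FR=W RL=W RR=S
cmd 1: advance +13 → t=35, phase=(20,8,8,20) → FL=W FR=S RL=S RR=W
cmd 2: advance +15 → t=50, phase=(11,23,23,11) → FL=S FR=W RL=W RR=S
cmd 3: advance +21 → t=71, phase=(8,20,20,8) → FL=S FR=W RL=W RR=S
cmd 4: advance +9 → t=80, phase=(17,5,5,17) → FL=W FR=S RL=S RR=W
cmd 5: advance +8 → t=88, phase=(1,13,13,1) → FL=S FR=W RL=W RR=S
cmd 6: advance +24 → t=112, phase=(1,13,13,1) → FL=S FR=W RL=W RR=S
cmd 7: advance +23 → t=135, phase=(0,12,12,0) → FL=S FR=W RL=W RR=S
cmd 8: advance +14 → t=149, phase=(14,2,2,14) → FL=W FR=S RL=S RR=W

after cmd 1 (t=35): FL=W FR=S RL=S RR=W
after cmd 2 (t=50): FL=S FR=W RL=W RR=S
after cmd 3 (t=71): FL=S FR=W RL=W RR=S
after cmd 4 (t=80): FL=W FR=S RL=S RR=W
after cmd 5 (t=88): FL=S FR=W RL=W RR=S
after cmd 6 (t=112): FL=S FR=W RL=W RR=S
after cmd 7 (t=135): FL=S FR=W RL=W RR=S
after cmd 8 (t=149): FL=W FR=S RL=S RR=W


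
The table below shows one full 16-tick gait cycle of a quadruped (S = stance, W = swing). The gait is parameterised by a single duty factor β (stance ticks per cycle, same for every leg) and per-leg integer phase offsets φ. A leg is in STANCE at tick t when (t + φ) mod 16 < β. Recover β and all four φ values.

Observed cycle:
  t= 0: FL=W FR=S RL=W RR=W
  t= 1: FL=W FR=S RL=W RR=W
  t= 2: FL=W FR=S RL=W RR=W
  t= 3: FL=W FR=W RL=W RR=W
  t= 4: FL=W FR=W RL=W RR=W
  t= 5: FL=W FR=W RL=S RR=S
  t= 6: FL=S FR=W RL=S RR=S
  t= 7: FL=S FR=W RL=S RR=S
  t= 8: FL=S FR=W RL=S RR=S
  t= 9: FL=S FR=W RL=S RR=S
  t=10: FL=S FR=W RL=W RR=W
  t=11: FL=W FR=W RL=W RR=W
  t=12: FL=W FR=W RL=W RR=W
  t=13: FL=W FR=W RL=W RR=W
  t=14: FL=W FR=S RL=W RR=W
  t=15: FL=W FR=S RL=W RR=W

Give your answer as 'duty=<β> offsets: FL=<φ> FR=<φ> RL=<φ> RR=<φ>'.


duty β = stance ticks per leg = 5
FL: stance ticks = 5; W→S at t=6 → φ=10
FR: stance ticks = 5; W→S at t=14 → φ=2
RL: stance ticks = 5; W→S at t=5 → φ=11
RR: stance ticks = 5; W→S at t=5 → φ=11

duty=5 offsets: FL=10 FR=2 RL=11 RR=11


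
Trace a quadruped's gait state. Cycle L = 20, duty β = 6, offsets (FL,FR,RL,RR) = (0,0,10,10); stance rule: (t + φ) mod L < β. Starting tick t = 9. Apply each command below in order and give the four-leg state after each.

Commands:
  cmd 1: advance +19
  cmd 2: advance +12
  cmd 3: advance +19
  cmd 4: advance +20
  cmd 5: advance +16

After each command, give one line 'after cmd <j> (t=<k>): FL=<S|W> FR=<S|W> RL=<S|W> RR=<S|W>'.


start t=9: FL=W FR=W RL=W RR=W
cmd 1: advance +19 → t=28, phase=(8,8,18,18) → FL=W FR=W RL=W RR=W
cmd 2: advance +12 → t=40, phase=(0,0,10,10) → FL=S FR=S RL=W RR=W
cmd 3: advance +19 → t=59, phase=(19,19,9,9) → FL=W FR=W RL=W RR=W
cmd 4: advance +20 → t=79, phase=(19,19,9,9) → FL=W FR=W RL=W RR=W
cmd 5: advance +16 → t=95, phase=(15,15,5,5) → FL=W FR=W RL=S RR=S

after cmd 1 (t=28): FL=W FR=W RL=W RR=W
after cmd 2 (t=40): FL=S FR=S RL=W RR=W
after cmd 3 (t=59): FL=W FR=W RL=W RR=W
after cmd 4 (t=79): FL=W FR=W RL=W RR=W
after cmd 5 (t=95): FL=W FR=W RL=S RR=S


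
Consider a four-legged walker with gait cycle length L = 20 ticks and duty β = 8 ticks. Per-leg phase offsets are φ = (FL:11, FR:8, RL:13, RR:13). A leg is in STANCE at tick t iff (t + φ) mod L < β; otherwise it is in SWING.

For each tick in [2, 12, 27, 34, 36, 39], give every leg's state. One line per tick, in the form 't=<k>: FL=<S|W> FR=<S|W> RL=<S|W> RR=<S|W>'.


t=2: FL=W FR=W RL=W RR=W
t=12: FL=S FR=S RL=S RR=S
t=27: FL=W FR=W RL=S RR=S
t=34: FL=S FR=S RL=S RR=S
t=36: FL=S FR=S RL=W RR=W
t=39: FL=W FR=S RL=W RR=W

t=2: phase=(13,10,15,15) vs β=8 → FL=W FR=W RL=W RR=W
t=12: phase=(3,0,5,5) vs β=8 → FL=S FR=S RL=S RR=S
t=27: phase=(18,15,0,0) vs β=8 → FL=W FR=W RL=S RR=S
t=34: phase=(5,2,7,7) vs β=8 → FL=S FR=S RL=S RR=S
t=36: phase=(7,4,9,9) vs β=8 → FL=S FR=S RL=W RR=W
t=39: phase=(10,7,12,12) vs β=8 → FL=W FR=S RL=W RR=W


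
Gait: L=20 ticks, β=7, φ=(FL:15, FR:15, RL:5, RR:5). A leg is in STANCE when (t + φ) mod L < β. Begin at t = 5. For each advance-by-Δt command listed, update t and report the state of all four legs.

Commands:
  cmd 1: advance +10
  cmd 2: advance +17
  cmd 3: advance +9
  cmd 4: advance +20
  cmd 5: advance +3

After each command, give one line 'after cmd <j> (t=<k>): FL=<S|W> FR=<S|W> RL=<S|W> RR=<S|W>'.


after cmd 1 (t=15): FL=W FR=W RL=S RR=S
after cmd 2 (t=32): FL=W FR=W RL=W RR=W
after cmd 3 (t=41): FL=W FR=W RL=S RR=S
after cmd 4 (t=61): FL=W FR=W RL=S RR=S
after cmd 5 (t=64): FL=W FR=W RL=W RR=W

start t=5: FL=S FR=S RL=W RR=W
cmd 1: advance +10 → t=15, phase=(10,10,0,0) → FL=W FR=W RL=S RR=S
cmd 2: advance +17 → t=32, phase=(7,7,17,17) → FL=W FR=W RL=W RR=W
cmd 3: advance +9 → t=41, phase=(16,16,6,6) → FL=W FR=W RL=S RR=S
cmd 4: advance +20 → t=61, phase=(16,16,6,6) → FL=W FR=W RL=S RR=S
cmd 5: advance +3 → t=64, phase=(19,19,9,9) → FL=W FR=W RL=W RR=W


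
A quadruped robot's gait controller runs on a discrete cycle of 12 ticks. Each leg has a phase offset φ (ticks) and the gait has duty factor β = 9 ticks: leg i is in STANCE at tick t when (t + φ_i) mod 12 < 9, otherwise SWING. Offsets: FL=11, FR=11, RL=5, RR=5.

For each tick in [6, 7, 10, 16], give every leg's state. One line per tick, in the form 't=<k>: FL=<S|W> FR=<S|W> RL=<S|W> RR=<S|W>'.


t=6: FL=S FR=S RL=W RR=W
t=7: FL=S FR=S RL=S RR=S
t=10: FL=W FR=W RL=S RR=S
t=16: FL=S FR=S RL=W RR=W

t=6: phase=(5,5,11,11) vs β=9 → FL=S FR=S RL=W RR=W
t=7: phase=(6,6,0,0) vs β=9 → FL=S FR=S RL=S RR=S
t=10: phase=(9,9,3,3) vs β=9 → FL=W FR=W RL=S RR=S
t=16: phase=(3,3,9,9) vs β=9 → FL=S FR=S RL=W RR=W


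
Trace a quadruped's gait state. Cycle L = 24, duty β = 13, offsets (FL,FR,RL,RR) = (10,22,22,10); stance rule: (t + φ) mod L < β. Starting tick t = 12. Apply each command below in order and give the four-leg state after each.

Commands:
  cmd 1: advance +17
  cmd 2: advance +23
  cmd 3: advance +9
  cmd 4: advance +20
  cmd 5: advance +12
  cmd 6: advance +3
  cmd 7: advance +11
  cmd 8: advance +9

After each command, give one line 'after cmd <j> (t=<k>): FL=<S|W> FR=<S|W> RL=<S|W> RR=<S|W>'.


start t=12: FL=W FR=S RL=S RR=W
cmd 1: advance +17 → t=29, phase=(15,3,3,15) → FL=W FR=S RL=S RR=W
cmd 2: advance +23 → t=52, phase=(14,2,2,14) → FL=W FR=S RL=S RR=W
cmd 3: advance +9 → t=61, phase=(23,11,11,23) → FL=W FR=S RL=S RR=W
cmd 4: advance +20 → t=81, phase=(19,7,7,19) → FL=W FR=S RL=S RR=W
cmd 5: advance +12 → t=93, phase=(7,19,19,7) → FL=S FR=W RL=W RR=S
cmd 6: advance +3 → t=96, phase=(10,22,22,10) → FL=S FR=W RL=W RR=S
cmd 7: advance +11 → t=107, phase=(21,9,9,21) → FL=W FR=S RL=S RR=W
cmd 8: advance +9 → t=116, phase=(6,18,18,6) → FL=S FR=W RL=W RR=S

after cmd 1 (t=29): FL=W FR=S RL=S RR=W
after cmd 2 (t=52): FL=W FR=S RL=S RR=W
after cmd 3 (t=61): FL=W FR=S RL=S RR=W
after cmd 4 (t=81): FL=W FR=S RL=S RR=W
after cmd 5 (t=93): FL=S FR=W RL=W RR=S
after cmd 6 (t=96): FL=S FR=W RL=W RR=S
after cmd 7 (t=107): FL=W FR=S RL=S RR=W
after cmd 8 (t=116): FL=S FR=W RL=W RR=S
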